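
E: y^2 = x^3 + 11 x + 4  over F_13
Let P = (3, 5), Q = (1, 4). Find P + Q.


P != Q, so use the chord formula.
s = (y2 - y1) / (x2 - x1) = (12) / (11) mod 13 = 7
x3 = s^2 - x1 - x2 mod 13 = 7^2 - 3 - 1 = 6
y3 = s (x1 - x3) - y1 mod 13 = 7 * (3 - 6) - 5 = 0

P + Q = (6, 0)


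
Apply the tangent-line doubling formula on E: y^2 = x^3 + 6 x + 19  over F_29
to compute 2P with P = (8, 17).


Doubling: s = (3 x1^2 + a) / (2 y1)
s = (3*8^2 + 6) / (2*17) mod 29 = 28
x3 = s^2 - 2 x1 mod 29 = 28^2 - 2*8 = 14
y3 = s (x1 - x3) - y1 mod 29 = 28 * (8 - 14) - 17 = 18

2P = (14, 18)


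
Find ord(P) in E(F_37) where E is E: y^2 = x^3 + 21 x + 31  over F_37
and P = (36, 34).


Compute successive multiples of P until we hit O:
  1P = (36, 34)
  2P = (18, 5)
  3P = (17, 11)
  4P = (28, 1)
  5P = (1, 4)
  6P = (3, 26)
  7P = (2, 9)
  8P = (15, 13)
  ... (continuing to 30P)
  30P = O

ord(P) = 30


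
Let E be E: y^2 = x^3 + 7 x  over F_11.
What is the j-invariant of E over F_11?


Delta = -16(4 a^3 + 27 b^2) mod 11 = 4
-1728 * (4 a)^3 = -1728 * (4*7)^3 mod 11 = 4
j = 4 * 4^(-1) mod 11 = 1

j = 1 (mod 11)


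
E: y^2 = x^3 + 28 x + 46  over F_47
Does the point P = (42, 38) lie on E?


Check whether y^2 = x^3 + 28 x + 46 (mod 47) for (x, y) = (42, 38).
LHS: y^2 = 38^2 mod 47 = 34
RHS: x^3 + 28 x + 46 = 42^3 + 28*42 + 46 mod 47 = 16
LHS != RHS

No, not on the curve


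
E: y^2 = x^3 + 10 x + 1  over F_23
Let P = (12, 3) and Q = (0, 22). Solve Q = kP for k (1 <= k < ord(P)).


Enumerate multiples of P until we hit Q = (0, 22):
  1P = (12, 3)
  2P = (8, 8)
  3P = (6, 1)
  4P = (0, 1)
  5P = (4, 6)
  6P = (19, 14)
  7P = (17, 22)
  8P = (2, 12)
  9P = (22, 6)
  10P = (16, 5)
  11P = (1, 14)
  12P = (11, 19)
  13P = (3, 14)
  14P = (20, 17)
  15P = (7, 0)
  16P = (20, 6)
  17P = (3, 9)
  18P = (11, 4)
  19P = (1, 9)
  20P = (16, 18)
  21P = (22, 17)
  22P = (2, 11)
  23P = (17, 1)
  24P = (19, 9)
  25P = (4, 17)
  26P = (0, 22)
Match found at i = 26.

k = 26


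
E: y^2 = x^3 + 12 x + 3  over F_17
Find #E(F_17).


For each x in F_17, count y with y^2 = x^3 + 12 x + 3 mod 17:
  x = 1: RHS = 16, y in [4, 13]  -> 2 point(s)
  x = 2: RHS = 1, y in [1, 16]  -> 2 point(s)
  x = 3: RHS = 15, y in [7, 10]  -> 2 point(s)
  x = 4: RHS = 13, y in [8, 9]  -> 2 point(s)
  x = 5: RHS = 1, y in [1, 16]  -> 2 point(s)
  x = 6: RHS = 2, y in [6, 11]  -> 2 point(s)
  x = 8: RHS = 16, y in [4, 13]  -> 2 point(s)
  x = 10: RHS = 1, y in [1, 16]  -> 2 point(s)
  x = 11: RHS = 4, y in [2, 15]  -> 2 point(s)
  x = 14: RHS = 8, y in [5, 12]  -> 2 point(s)
Affine points: 20. Add the point at infinity: total = 21.

#E(F_17) = 21


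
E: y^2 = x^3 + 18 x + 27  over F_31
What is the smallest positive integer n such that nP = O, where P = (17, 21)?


Compute successive multiples of P until we hit O:
  1P = (17, 21)
  2P = (4, 16)
  3P = (14, 4)
  4P = (8, 30)
  5P = (7, 0)
  6P = (8, 1)
  7P = (14, 27)
  8P = (4, 15)
  ... (continuing to 10P)
  10P = O

ord(P) = 10


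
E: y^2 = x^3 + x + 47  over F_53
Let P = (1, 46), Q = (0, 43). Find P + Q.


P != Q, so use the chord formula.
s = (y2 - y1) / (x2 - x1) = (50) / (52) mod 53 = 3
x3 = s^2 - x1 - x2 mod 53 = 3^2 - 1 - 0 = 8
y3 = s (x1 - x3) - y1 mod 53 = 3 * (1 - 8) - 46 = 39

P + Q = (8, 39)


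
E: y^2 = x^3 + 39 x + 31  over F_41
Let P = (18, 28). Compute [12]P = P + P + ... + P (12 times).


k = 12 = 1100_2 (binary, LSB first: 0011)
Double-and-add from P = (18, 28):
  bit 0 = 0: acc unchanged = O
  bit 1 = 0: acc unchanged = O
  bit 2 = 1: acc = O + (16, 35) = (16, 35)
  bit 3 = 1: acc = (16, 35) + (19, 13) = (37, 37)

12P = (37, 37)


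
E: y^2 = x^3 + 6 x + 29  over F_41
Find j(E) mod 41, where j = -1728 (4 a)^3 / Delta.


Delta = -16(4 a^3 + 27 b^2) mod 41 = 23
-1728 * (4 a)^3 = -1728 * (4*6)^3 mod 41 = 40
j = 40 * 23^(-1) mod 41 = 16

j = 16 (mod 41)


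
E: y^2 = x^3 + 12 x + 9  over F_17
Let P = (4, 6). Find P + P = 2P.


Doubling: s = (3 x1^2 + a) / (2 y1)
s = (3*4^2 + 12) / (2*6) mod 17 = 5
x3 = s^2 - 2 x1 mod 17 = 5^2 - 2*4 = 0
y3 = s (x1 - x3) - y1 mod 17 = 5 * (4 - 0) - 6 = 14

2P = (0, 14)


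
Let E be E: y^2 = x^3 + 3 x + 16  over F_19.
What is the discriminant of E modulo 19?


4 a^3 + 27 b^2 = 4*3^3 + 27*16^2 = 108 + 6912 = 7020
Delta = -16 * (7020) = -112320
Delta mod 19 = 8

Delta = 8 (mod 19)


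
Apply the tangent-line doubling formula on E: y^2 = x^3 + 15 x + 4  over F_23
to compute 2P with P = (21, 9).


Doubling: s = (3 x1^2 + a) / (2 y1)
s = (3*21^2 + 15) / (2*9) mod 23 = 13
x3 = s^2 - 2 x1 mod 23 = 13^2 - 2*21 = 12
y3 = s (x1 - x3) - y1 mod 23 = 13 * (21 - 12) - 9 = 16

2P = (12, 16)


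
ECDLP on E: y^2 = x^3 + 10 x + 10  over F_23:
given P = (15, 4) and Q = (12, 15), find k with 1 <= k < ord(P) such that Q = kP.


Enumerate multiples of P until we hit Q = (12, 15):
  1P = (15, 4)
  2P = (11, 5)
  3P = (10, 12)
  4P = (7, 20)
  5P = (5, 22)
  6P = (9, 22)
  7P = (8, 21)
  8P = (12, 15)
Match found at i = 8.

k = 8


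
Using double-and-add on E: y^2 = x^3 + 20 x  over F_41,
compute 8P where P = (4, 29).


k = 8 = 1000_2 (binary, LSB first: 0001)
Double-and-add from P = (4, 29):
  bit 0 = 0: acc unchanged = O
  bit 1 = 0: acc unchanged = O
  bit 2 = 0: acc unchanged = O
  bit 3 = 1: acc = O + (37, 26) = (37, 26)

8P = (37, 26)


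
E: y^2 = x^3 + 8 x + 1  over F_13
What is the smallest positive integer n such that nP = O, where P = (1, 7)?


Compute successive multiples of P until we hit O:
  1P = (1, 7)
  2P = (2, 8)
  3P = (11, 9)
  4P = (0, 1)
  5P = (9, 10)
  6P = (7, 7)
  7P = (5, 6)
  8P = (3, 0)
  ... (continuing to 16P)
  16P = O

ord(P) = 16


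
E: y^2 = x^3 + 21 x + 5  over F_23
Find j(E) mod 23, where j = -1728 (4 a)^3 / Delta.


Delta = -16(4 a^3 + 27 b^2) mod 23 = 16
-1728 * (4 a)^3 = -1728 * (4*21)^3 mod 23 = 18
j = 18 * 16^(-1) mod 23 = 4

j = 4 (mod 23)


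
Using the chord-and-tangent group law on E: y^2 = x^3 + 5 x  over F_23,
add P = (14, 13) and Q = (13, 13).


P != Q, so use the chord formula.
s = (y2 - y1) / (x2 - x1) = (0) / (22) mod 23 = 0
x3 = s^2 - x1 - x2 mod 23 = 0^2 - 14 - 13 = 19
y3 = s (x1 - x3) - y1 mod 23 = 0 * (14 - 19) - 13 = 10

P + Q = (19, 10)


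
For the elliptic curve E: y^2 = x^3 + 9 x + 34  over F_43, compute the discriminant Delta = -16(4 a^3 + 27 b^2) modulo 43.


4 a^3 + 27 b^2 = 4*9^3 + 27*34^2 = 2916 + 31212 = 34128
Delta = -16 * (34128) = -546048
Delta mod 43 = 9

Delta = 9 (mod 43)


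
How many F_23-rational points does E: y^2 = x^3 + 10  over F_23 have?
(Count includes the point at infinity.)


For each x in F_23, count y with y^2 = x^3 + 0 x + 10 mod 23:
  x = 2: RHS = 18, y in [8, 15]  -> 2 point(s)
  x = 7: RHS = 8, y in [10, 13]  -> 2 point(s)
  x = 8: RHS = 16, y in [4, 19]  -> 2 point(s)
  x = 9: RHS = 3, y in [7, 16]  -> 2 point(s)
  x = 12: RHS = 13, y in [6, 17]  -> 2 point(s)
  x = 15: RHS = 4, y in [2, 21]  -> 2 point(s)
  x = 16: RHS = 12, y in [9, 14]  -> 2 point(s)
  x = 17: RHS = 1, y in [1, 22]  -> 2 point(s)
  x = 18: RHS = 0, y in [0]  -> 1 point(s)
  x = 20: RHS = 6, y in [11, 12]  -> 2 point(s)
  x = 21: RHS = 2, y in [5, 18]  -> 2 point(s)
  x = 22: RHS = 9, y in [3, 20]  -> 2 point(s)
Affine points: 23. Add the point at infinity: total = 24.

#E(F_23) = 24


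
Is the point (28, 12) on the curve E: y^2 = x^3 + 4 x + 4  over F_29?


Check whether y^2 = x^3 + 4 x + 4 (mod 29) for (x, y) = (28, 12).
LHS: y^2 = 12^2 mod 29 = 28
RHS: x^3 + 4 x + 4 = 28^3 + 4*28 + 4 mod 29 = 28
LHS = RHS

Yes, on the curve


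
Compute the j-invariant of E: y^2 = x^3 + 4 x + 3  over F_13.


Delta = -16(4 a^3 + 27 b^2) mod 13 = 11
-1728 * (4 a)^3 = -1728 * (4*4)^3 mod 13 = 1
j = 1 * 11^(-1) mod 13 = 6

j = 6 (mod 13)


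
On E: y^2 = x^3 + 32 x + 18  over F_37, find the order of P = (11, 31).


Compute successive multiples of P until we hit O:
  1P = (11, 31)
  2P = (16, 1)
  3P = (9, 31)
  4P = (17, 6)
  5P = (13, 2)
  6P = (29, 8)
  7P = (4, 32)
  8P = (19, 23)
  ... (continuing to 22P)
  22P = O

ord(P) = 22


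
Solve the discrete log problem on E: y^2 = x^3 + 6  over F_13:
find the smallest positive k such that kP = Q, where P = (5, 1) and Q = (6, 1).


Enumerate multiples of P until we hit Q = (6, 1):
  1P = (5, 1)
  2P = (2, 1)
  3P = (6, 12)
  4P = (6, 1)
Match found at i = 4.

k = 4


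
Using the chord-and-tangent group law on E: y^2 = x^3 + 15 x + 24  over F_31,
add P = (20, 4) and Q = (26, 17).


P != Q, so use the chord formula.
s = (y2 - y1) / (x2 - x1) = (13) / (6) mod 31 = 28
x3 = s^2 - x1 - x2 mod 31 = 28^2 - 20 - 26 = 25
y3 = s (x1 - x3) - y1 mod 31 = 28 * (20 - 25) - 4 = 11

P + Q = (25, 11)


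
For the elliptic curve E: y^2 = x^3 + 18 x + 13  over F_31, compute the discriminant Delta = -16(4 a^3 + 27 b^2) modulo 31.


4 a^3 + 27 b^2 = 4*18^3 + 27*13^2 = 23328 + 4563 = 27891
Delta = -16 * (27891) = -446256
Delta mod 31 = 20

Delta = 20 (mod 31)


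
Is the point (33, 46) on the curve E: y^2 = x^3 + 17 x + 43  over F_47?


Check whether y^2 = x^3 + 17 x + 43 (mod 47) for (x, y) = (33, 46).
LHS: y^2 = 46^2 mod 47 = 1
RHS: x^3 + 17 x + 43 = 33^3 + 17*33 + 43 mod 47 = 22
LHS != RHS

No, not on the curve


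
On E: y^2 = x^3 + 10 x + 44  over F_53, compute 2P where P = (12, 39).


Doubling: s = (3 x1^2 + a) / (2 y1)
s = (3*12^2 + 10) / (2*39) mod 53 = 41
x3 = s^2 - 2 x1 mod 53 = 41^2 - 2*12 = 14
y3 = s (x1 - x3) - y1 mod 53 = 41 * (12 - 14) - 39 = 38

2P = (14, 38)


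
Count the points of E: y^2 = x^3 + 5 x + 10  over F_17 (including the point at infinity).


For each x in F_17, count y with y^2 = x^3 + 5 x + 10 mod 17:
  x = 1: RHS = 16, y in [4, 13]  -> 2 point(s)
  x = 3: RHS = 1, y in [1, 16]  -> 2 point(s)
  x = 4: RHS = 9, y in [3, 14]  -> 2 point(s)
  x = 6: RHS = 1, y in [1, 16]  -> 2 point(s)
  x = 8: RHS = 1, y in [1, 16]  -> 2 point(s)
  x = 9: RHS = 2, y in [6, 11]  -> 2 point(s)
  x = 11: RHS = 2, y in [6, 11]  -> 2 point(s)
  x = 12: RHS = 13, y in [8, 9]  -> 2 point(s)
  x = 14: RHS = 2, y in [6, 11]  -> 2 point(s)
  x = 15: RHS = 9, y in [3, 14]  -> 2 point(s)
  x = 16: RHS = 4, y in [2, 15]  -> 2 point(s)
Affine points: 22. Add the point at infinity: total = 23.

#E(F_17) = 23


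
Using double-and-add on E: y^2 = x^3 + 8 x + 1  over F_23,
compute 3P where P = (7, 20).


k = 3 = 11_2 (binary, LSB first: 11)
Double-and-add from P = (7, 20):
  bit 0 = 1: acc = O + (7, 20) = (7, 20)
  bit 1 = 1: acc = (7, 20) + (10, 0) = (7, 3)

3P = (7, 3)


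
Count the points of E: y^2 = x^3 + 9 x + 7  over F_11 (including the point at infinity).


For each x in F_11, count y with y^2 = x^3 + 9 x + 7 mod 11:
  x = 2: RHS = 0, y in [0]  -> 1 point(s)
  x = 5: RHS = 1, y in [1, 10]  -> 2 point(s)
  x = 9: RHS = 3, y in [5, 6]  -> 2 point(s)
Affine points: 5. Add the point at infinity: total = 6.

#E(F_11) = 6


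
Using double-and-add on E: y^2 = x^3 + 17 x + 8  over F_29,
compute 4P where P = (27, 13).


k = 4 = 100_2 (binary, LSB first: 001)
Double-and-add from P = (27, 13):
  bit 0 = 0: acc unchanged = O
  bit 1 = 0: acc unchanged = O
  bit 2 = 1: acc = O + (20, 24) = (20, 24)

4P = (20, 24)


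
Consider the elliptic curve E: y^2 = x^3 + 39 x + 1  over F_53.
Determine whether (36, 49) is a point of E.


Check whether y^2 = x^3 + 39 x + 1 (mod 53) for (x, y) = (36, 49).
LHS: y^2 = 49^2 mod 53 = 16
RHS: x^3 + 39 x + 1 = 36^3 + 39*36 + 1 mod 53 = 43
LHS != RHS

No, not on the curve


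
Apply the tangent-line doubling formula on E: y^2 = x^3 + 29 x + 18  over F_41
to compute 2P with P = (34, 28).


Doubling: s = (3 x1^2 + a) / (2 y1)
s = (3*34^2 + 29) / (2*28) mod 41 = 9
x3 = s^2 - 2 x1 mod 41 = 9^2 - 2*34 = 13
y3 = s (x1 - x3) - y1 mod 41 = 9 * (34 - 13) - 28 = 38

2P = (13, 38)


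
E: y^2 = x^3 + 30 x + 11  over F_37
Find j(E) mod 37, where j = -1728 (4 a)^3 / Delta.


Delta = -16(4 a^3 + 27 b^2) mod 37 = 20
-1728 * (4 a)^3 = -1728 * (4*30)^3 mod 37 = 27
j = 27 * 20^(-1) mod 37 = 18

j = 18 (mod 37)


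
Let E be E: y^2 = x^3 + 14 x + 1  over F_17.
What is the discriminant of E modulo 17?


4 a^3 + 27 b^2 = 4*14^3 + 27*1^2 = 10976 + 27 = 11003
Delta = -16 * (11003) = -176048
Delta mod 17 = 4

Delta = 4 (mod 17)


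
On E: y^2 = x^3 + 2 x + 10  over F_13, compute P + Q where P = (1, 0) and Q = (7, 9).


P != Q, so use the chord formula.
s = (y2 - y1) / (x2 - x1) = (9) / (6) mod 13 = 8
x3 = s^2 - x1 - x2 mod 13 = 8^2 - 1 - 7 = 4
y3 = s (x1 - x3) - y1 mod 13 = 8 * (1 - 4) - 0 = 2

P + Q = (4, 2)


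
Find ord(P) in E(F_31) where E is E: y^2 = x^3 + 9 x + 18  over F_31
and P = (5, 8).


Compute successive multiples of P until we hit O:
  1P = (5, 8)
  2P = (4, 5)
  3P = (0, 7)
  4P = (0, 24)
  5P = (4, 26)
  6P = (5, 23)
  7P = O

ord(P) = 7


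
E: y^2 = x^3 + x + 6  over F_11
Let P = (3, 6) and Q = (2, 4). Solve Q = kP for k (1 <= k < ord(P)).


Enumerate multiples of P until we hit Q = (2, 4):
  1P = (3, 6)
  2P = (8, 8)
  3P = (5, 2)
  4P = (7, 2)
  5P = (2, 4)
Match found at i = 5.

k = 5


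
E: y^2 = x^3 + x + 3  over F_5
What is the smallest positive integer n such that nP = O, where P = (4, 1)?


Compute successive multiples of P until we hit O:
  1P = (4, 1)
  2P = (1, 0)
  3P = (4, 4)
  4P = O

ord(P) = 4


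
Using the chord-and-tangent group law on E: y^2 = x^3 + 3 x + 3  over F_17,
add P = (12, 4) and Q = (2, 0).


P != Q, so use the chord formula.
s = (y2 - y1) / (x2 - x1) = (13) / (7) mod 17 = 14
x3 = s^2 - x1 - x2 mod 17 = 14^2 - 12 - 2 = 12
y3 = s (x1 - x3) - y1 mod 17 = 14 * (12 - 12) - 4 = 13

P + Q = (12, 13)


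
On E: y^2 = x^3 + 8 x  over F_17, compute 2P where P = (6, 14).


Doubling: s = (3 x1^2 + a) / (2 y1)
s = (3*6^2 + 8) / (2*14) mod 17 = 9
x3 = s^2 - 2 x1 mod 17 = 9^2 - 2*6 = 1
y3 = s (x1 - x3) - y1 mod 17 = 9 * (6 - 1) - 14 = 14

2P = (1, 14)


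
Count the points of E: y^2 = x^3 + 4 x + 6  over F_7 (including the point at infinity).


For each x in F_7, count y with y^2 = x^3 + 4 x + 6 mod 7:
  x = 1: RHS = 4, y in [2, 5]  -> 2 point(s)
  x = 2: RHS = 1, y in [1, 6]  -> 2 point(s)
  x = 4: RHS = 2, y in [3, 4]  -> 2 point(s)
  x = 5: RHS = 4, y in [2, 5]  -> 2 point(s)
  x = 6: RHS = 1, y in [1, 6]  -> 2 point(s)
Affine points: 10. Add the point at infinity: total = 11.

#E(F_7) = 11


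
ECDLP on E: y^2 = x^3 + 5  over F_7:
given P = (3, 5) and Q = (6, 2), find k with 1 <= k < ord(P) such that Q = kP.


Enumerate multiples of P until we hit Q = (6, 2):
  1P = (3, 5)
  2P = (5, 5)
  3P = (6, 2)
Match found at i = 3.

k = 3


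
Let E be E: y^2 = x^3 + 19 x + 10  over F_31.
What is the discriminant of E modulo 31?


4 a^3 + 27 b^2 = 4*19^3 + 27*10^2 = 27436 + 2700 = 30136
Delta = -16 * (30136) = -482176
Delta mod 31 = 29

Delta = 29 (mod 31)


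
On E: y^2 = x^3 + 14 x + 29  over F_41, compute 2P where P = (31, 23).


k = 2 = 10_2 (binary, LSB first: 01)
Double-and-add from P = (31, 23):
  bit 0 = 0: acc unchanged = O
  bit 1 = 1: acc = O + (18, 39) = (18, 39)

2P = (18, 39)


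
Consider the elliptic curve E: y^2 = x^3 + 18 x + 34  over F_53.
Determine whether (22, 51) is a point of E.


Check whether y^2 = x^3 + 18 x + 34 (mod 53) for (x, y) = (22, 51).
LHS: y^2 = 51^2 mod 53 = 4
RHS: x^3 + 18 x + 34 = 22^3 + 18*22 + 34 mod 53 = 1
LHS != RHS

No, not on the curve


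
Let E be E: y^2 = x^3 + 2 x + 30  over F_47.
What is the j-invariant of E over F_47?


Delta = -16(4 a^3 + 27 b^2) mod 47 = 36
-1728 * (4 a)^3 = -1728 * (4*2)^3 mod 47 = 39
j = 39 * 36^(-1) mod 47 = 5

j = 5 (mod 47)


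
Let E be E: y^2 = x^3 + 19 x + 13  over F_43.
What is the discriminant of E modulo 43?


4 a^3 + 27 b^2 = 4*19^3 + 27*13^2 = 27436 + 4563 = 31999
Delta = -16 * (31999) = -511984
Delta mod 43 = 17

Delta = 17 (mod 43)


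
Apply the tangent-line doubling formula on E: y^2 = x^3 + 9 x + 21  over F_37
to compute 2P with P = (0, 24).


Doubling: s = (3 x1^2 + a) / (2 y1)
s = (3*0^2 + 9) / (2*24) mod 37 = 21
x3 = s^2 - 2 x1 mod 37 = 21^2 - 2*0 = 34
y3 = s (x1 - x3) - y1 mod 37 = 21 * (0 - 34) - 24 = 2

2P = (34, 2)


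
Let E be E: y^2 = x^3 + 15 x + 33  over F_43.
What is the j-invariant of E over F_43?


Delta = -16(4 a^3 + 27 b^2) mod 43 = 4
-1728 * (4 a)^3 = -1728 * (4*15)^3 mod 43 = 41
j = 41 * 4^(-1) mod 43 = 21

j = 21 (mod 43)


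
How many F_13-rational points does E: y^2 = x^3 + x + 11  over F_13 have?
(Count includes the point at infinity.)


For each x in F_13, count y with y^2 = x^3 + 1 x + 11 mod 13:
  x = 1: RHS = 0, y in [0]  -> 1 point(s)
  x = 4: RHS = 1, y in [1, 12]  -> 2 point(s)
  x = 6: RHS = 12, y in [5, 8]  -> 2 point(s)
  x = 7: RHS = 10, y in [6, 7]  -> 2 point(s)
  x = 11: RHS = 1, y in [1, 12]  -> 2 point(s)
  x = 12: RHS = 9, y in [3, 10]  -> 2 point(s)
Affine points: 11. Add the point at infinity: total = 12.

#E(F_13) = 12


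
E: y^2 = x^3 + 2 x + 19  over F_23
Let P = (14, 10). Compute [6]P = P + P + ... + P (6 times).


k = 6 = 110_2 (binary, LSB first: 011)
Double-and-add from P = (14, 10):
  bit 0 = 0: acc unchanged = O
  bit 1 = 1: acc = O + (20, 20) = (20, 20)
  bit 2 = 1: acc = (20, 20) + (7, 13) = (5, 4)

6P = (5, 4)


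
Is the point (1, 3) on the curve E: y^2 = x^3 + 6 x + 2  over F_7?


Check whether y^2 = x^3 + 6 x + 2 (mod 7) for (x, y) = (1, 3).
LHS: y^2 = 3^2 mod 7 = 2
RHS: x^3 + 6 x + 2 = 1^3 + 6*1 + 2 mod 7 = 2
LHS = RHS

Yes, on the curve


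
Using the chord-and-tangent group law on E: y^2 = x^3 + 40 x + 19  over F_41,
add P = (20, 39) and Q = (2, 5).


P != Q, so use the chord formula.
s = (y2 - y1) / (x2 - x1) = (7) / (23) mod 41 = 11
x3 = s^2 - x1 - x2 mod 41 = 11^2 - 20 - 2 = 17
y3 = s (x1 - x3) - y1 mod 41 = 11 * (20 - 17) - 39 = 35

P + Q = (17, 35)


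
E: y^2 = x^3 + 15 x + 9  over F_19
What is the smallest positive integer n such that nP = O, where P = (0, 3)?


Compute successive multiples of P until we hit O:
  1P = (0, 3)
  2P = (11, 17)
  3P = (17, 3)
  4P = (2, 16)
  5P = (7, 18)
  6P = (10, 0)
  7P = (7, 1)
  8P = (2, 3)
  ... (continuing to 12P)
  12P = O

ord(P) = 12


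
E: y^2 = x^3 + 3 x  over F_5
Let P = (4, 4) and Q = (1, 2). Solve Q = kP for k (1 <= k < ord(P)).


Enumerate multiples of P until we hit Q = (1, 2):
  1P = (4, 4)
  2P = (1, 2)
Match found at i = 2.

k = 2


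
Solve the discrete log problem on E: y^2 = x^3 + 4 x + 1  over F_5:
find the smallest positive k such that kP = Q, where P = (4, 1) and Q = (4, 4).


Enumerate multiples of P until we hit Q = (4, 4):
  1P = (4, 1)
  2P = (3, 0)
  3P = (4, 4)
Match found at i = 3.

k = 3


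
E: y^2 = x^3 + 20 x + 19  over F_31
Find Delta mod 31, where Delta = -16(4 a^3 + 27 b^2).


4 a^3 + 27 b^2 = 4*20^3 + 27*19^2 = 32000 + 9747 = 41747
Delta = -16 * (41747) = -667952
Delta mod 31 = 5

Delta = 5 (mod 31)


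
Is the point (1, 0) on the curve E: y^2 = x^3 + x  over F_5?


Check whether y^2 = x^3 + 1 x + 0 (mod 5) for (x, y) = (1, 0).
LHS: y^2 = 0^2 mod 5 = 0
RHS: x^3 + 1 x + 0 = 1^3 + 1*1 + 0 mod 5 = 2
LHS != RHS

No, not on the curve


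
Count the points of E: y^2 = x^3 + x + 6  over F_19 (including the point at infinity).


For each x in F_19, count y with y^2 = x^3 + 1 x + 6 mod 19:
  x = 0: RHS = 6, y in [5, 14]  -> 2 point(s)
  x = 2: RHS = 16, y in [4, 15]  -> 2 point(s)
  x = 3: RHS = 17, y in [6, 13]  -> 2 point(s)
  x = 4: RHS = 17, y in [6, 13]  -> 2 point(s)
  x = 6: RHS = 0, y in [0]  -> 1 point(s)
  x = 10: RHS = 9, y in [3, 16]  -> 2 point(s)
  x = 12: RHS = 17, y in [6, 13]  -> 2 point(s)
  x = 14: RHS = 9, y in [3, 16]  -> 2 point(s)
  x = 18: RHS = 4, y in [2, 17]  -> 2 point(s)
Affine points: 17. Add the point at infinity: total = 18.

#E(F_19) = 18


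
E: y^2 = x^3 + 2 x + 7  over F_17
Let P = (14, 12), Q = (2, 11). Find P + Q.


P != Q, so use the chord formula.
s = (y2 - y1) / (x2 - x1) = (16) / (5) mod 17 = 10
x3 = s^2 - x1 - x2 mod 17 = 10^2 - 14 - 2 = 16
y3 = s (x1 - x3) - y1 mod 17 = 10 * (14 - 16) - 12 = 2

P + Q = (16, 2)


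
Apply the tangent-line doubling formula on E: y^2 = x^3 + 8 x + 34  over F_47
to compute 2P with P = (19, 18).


Doubling: s = (3 x1^2 + a) / (2 y1)
s = (3*19^2 + 8) / (2*18) mod 47 = 29
x3 = s^2 - 2 x1 mod 47 = 29^2 - 2*19 = 4
y3 = s (x1 - x3) - y1 mod 47 = 29 * (19 - 4) - 18 = 41

2P = (4, 41)


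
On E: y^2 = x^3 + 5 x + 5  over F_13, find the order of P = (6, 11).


Compute successive multiples of P until we hit O:
  1P = (6, 11)
  2P = (2, 6)
  3P = (9, 8)
  4P = (12, 8)
  5P = (5, 8)
  6P = (11, 0)
  7P = (5, 5)
  8P = (12, 5)
  ... (continuing to 12P)
  12P = O

ord(P) = 12


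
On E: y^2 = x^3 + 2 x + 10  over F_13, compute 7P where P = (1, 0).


k = 7 = 111_2 (binary, LSB first: 111)
Double-and-add from P = (1, 0):
  bit 0 = 1: acc = O + (1, 0) = (1, 0)
  bit 1 = 1: acc = (1, 0) + O = (1, 0)
  bit 2 = 1: acc = (1, 0) + O = (1, 0)

7P = (1, 0)


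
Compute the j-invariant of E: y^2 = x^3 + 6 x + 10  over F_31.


Delta = -16(4 a^3 + 27 b^2) mod 31 = 16
-1728 * (4 a)^3 = -1728 * (4*6)^3 mod 31 = 15
j = 15 * 16^(-1) mod 31 = 30

j = 30 (mod 31)


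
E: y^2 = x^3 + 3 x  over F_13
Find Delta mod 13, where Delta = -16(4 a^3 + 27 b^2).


4 a^3 + 27 b^2 = 4*3^3 + 27*0^2 = 108 + 0 = 108
Delta = -16 * (108) = -1728
Delta mod 13 = 1

Delta = 1 (mod 13)


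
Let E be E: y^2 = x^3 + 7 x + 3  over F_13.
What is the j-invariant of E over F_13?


Delta = -16(4 a^3 + 27 b^2) mod 13 = 4
-1728 * (4 a)^3 = -1728 * (4*7)^3 mod 13 = 8
j = 8 * 4^(-1) mod 13 = 2

j = 2 (mod 13)


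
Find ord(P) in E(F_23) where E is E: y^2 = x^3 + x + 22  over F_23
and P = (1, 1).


Compute successive multiples of P until we hit O:
  1P = (1, 1)
  2P = (2, 20)
  3P = (13, 1)
  4P = (9, 22)
  5P = (3, 11)
  6P = (21, 14)
  7P = (7, 2)
  8P = (8, 17)
  ... (continuing to 20P)
  20P = O

ord(P) = 20


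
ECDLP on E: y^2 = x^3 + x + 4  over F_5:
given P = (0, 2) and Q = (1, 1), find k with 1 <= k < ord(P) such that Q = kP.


Enumerate multiples of P until we hit Q = (1, 1):
  1P = (0, 2)
  2P = (1, 4)
  3P = (3, 2)
  4P = (2, 3)
  5P = (2, 2)
  6P = (3, 3)
  7P = (1, 1)
Match found at i = 7.

k = 7


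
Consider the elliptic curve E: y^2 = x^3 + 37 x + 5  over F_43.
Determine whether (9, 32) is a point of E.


Check whether y^2 = x^3 + 37 x + 5 (mod 43) for (x, y) = (9, 32).
LHS: y^2 = 32^2 mod 43 = 35
RHS: x^3 + 37 x + 5 = 9^3 + 37*9 + 5 mod 43 = 35
LHS = RHS

Yes, on the curve


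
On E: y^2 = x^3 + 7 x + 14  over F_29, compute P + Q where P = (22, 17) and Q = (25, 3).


P != Q, so use the chord formula.
s = (y2 - y1) / (x2 - x1) = (15) / (3) mod 29 = 5
x3 = s^2 - x1 - x2 mod 29 = 5^2 - 22 - 25 = 7
y3 = s (x1 - x3) - y1 mod 29 = 5 * (22 - 7) - 17 = 0

P + Q = (7, 0)


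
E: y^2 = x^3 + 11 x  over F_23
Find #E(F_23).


For each x in F_23, count y with y^2 = x^3 + 11 x + 0 mod 23:
  x = 0: RHS = 0, y in [0]  -> 1 point(s)
  x = 1: RHS = 12, y in [9, 14]  -> 2 point(s)
  x = 4: RHS = 16, y in [4, 19]  -> 2 point(s)
  x = 6: RHS = 6, y in [11, 12]  -> 2 point(s)
  x = 7: RHS = 6, y in [11, 12]  -> 2 point(s)
  x = 8: RHS = 2, y in [5, 18]  -> 2 point(s)
  x = 9: RHS = 0, y in [0]  -> 1 point(s)
  x = 10: RHS = 6, y in [11, 12]  -> 2 point(s)
  x = 11: RHS = 3, y in [7, 16]  -> 2 point(s)
  x = 14: RHS = 0, y in [0]  -> 1 point(s)
  x = 18: RHS = 4, y in [2, 21]  -> 2 point(s)
  x = 20: RHS = 9, y in [3, 20]  -> 2 point(s)
  x = 21: RHS = 16, y in [4, 19]  -> 2 point(s)
Affine points: 23. Add the point at infinity: total = 24.

#E(F_23) = 24


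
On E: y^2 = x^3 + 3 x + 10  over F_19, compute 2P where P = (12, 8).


Doubling: s = (3 x1^2 + a) / (2 y1)
s = (3*12^2 + 3) / (2*8) mod 19 = 7
x3 = s^2 - 2 x1 mod 19 = 7^2 - 2*12 = 6
y3 = s (x1 - x3) - y1 mod 19 = 7 * (12 - 6) - 8 = 15

2P = (6, 15)


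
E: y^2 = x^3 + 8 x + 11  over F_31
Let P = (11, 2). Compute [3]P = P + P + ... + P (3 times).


k = 3 = 11_2 (binary, LSB first: 11)
Double-and-add from P = (11, 2):
  bit 0 = 1: acc = O + (11, 2) = (11, 2)
  bit 1 = 1: acc = (11, 2) + (11, 29) = O

3P = O


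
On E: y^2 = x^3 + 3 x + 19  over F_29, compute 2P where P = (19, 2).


Doubling: s = (3 x1^2 + a) / (2 y1)
s = (3*19^2 + 3) / (2*2) mod 29 = 25
x3 = s^2 - 2 x1 mod 29 = 25^2 - 2*19 = 7
y3 = s (x1 - x3) - y1 mod 29 = 25 * (19 - 7) - 2 = 8

2P = (7, 8)


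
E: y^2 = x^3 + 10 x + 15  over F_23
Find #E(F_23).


For each x in F_23, count y with y^2 = x^3 + 10 x + 15 mod 23:
  x = 1: RHS = 3, y in [7, 16]  -> 2 point(s)
  x = 3: RHS = 3, y in [7, 16]  -> 2 point(s)
  x = 4: RHS = 4, y in [2, 21]  -> 2 point(s)
  x = 5: RHS = 6, y in [11, 12]  -> 2 point(s)
  x = 8: RHS = 9, y in [3, 20]  -> 2 point(s)
  x = 9: RHS = 6, y in [11, 12]  -> 2 point(s)
  x = 12: RHS = 0, y in [0]  -> 1 point(s)
  x = 14: RHS = 1, y in [1, 22]  -> 2 point(s)
  x = 16: RHS = 16, y in [4, 19]  -> 2 point(s)
  x = 18: RHS = 1, y in [1, 22]  -> 2 point(s)
  x = 19: RHS = 3, y in [7, 16]  -> 2 point(s)
  x = 20: RHS = 4, y in [2, 21]  -> 2 point(s)
  x = 22: RHS = 4, y in [2, 21]  -> 2 point(s)
Affine points: 25. Add the point at infinity: total = 26.

#E(F_23) = 26


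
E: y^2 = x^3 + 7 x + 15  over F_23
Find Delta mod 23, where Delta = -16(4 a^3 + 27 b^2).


4 a^3 + 27 b^2 = 4*7^3 + 27*15^2 = 1372 + 6075 = 7447
Delta = -16 * (7447) = -119152
Delta mod 23 = 11

Delta = 11 (mod 23)


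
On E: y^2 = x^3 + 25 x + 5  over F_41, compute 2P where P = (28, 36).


k = 2 = 10_2 (binary, LSB first: 01)
Double-and-add from P = (28, 36):
  bit 0 = 0: acc unchanged = O
  bit 1 = 1: acc = O + (1, 20) = (1, 20)

2P = (1, 20)


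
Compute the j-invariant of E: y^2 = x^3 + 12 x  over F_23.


Delta = -16(4 a^3 + 27 b^2) mod 23 = 15
-1728 * (4 a)^3 = -1728 * (4*12)^3 mod 23 = 22
j = 22 * 15^(-1) mod 23 = 3

j = 3 (mod 23)


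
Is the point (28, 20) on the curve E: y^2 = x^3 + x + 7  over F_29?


Check whether y^2 = x^3 + 1 x + 7 (mod 29) for (x, y) = (28, 20).
LHS: y^2 = 20^2 mod 29 = 23
RHS: x^3 + 1 x + 7 = 28^3 + 1*28 + 7 mod 29 = 5
LHS != RHS

No, not on the curve


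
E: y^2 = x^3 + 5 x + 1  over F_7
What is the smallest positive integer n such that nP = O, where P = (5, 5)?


Compute successive multiples of P until we hit O:
  1P = (5, 5)
  2P = (5, 2)
  3P = O

ord(P) = 3


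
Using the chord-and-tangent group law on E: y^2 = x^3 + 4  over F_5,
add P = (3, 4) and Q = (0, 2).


P != Q, so use the chord formula.
s = (y2 - y1) / (x2 - x1) = (3) / (2) mod 5 = 4
x3 = s^2 - x1 - x2 mod 5 = 4^2 - 3 - 0 = 3
y3 = s (x1 - x3) - y1 mod 5 = 4 * (3 - 3) - 4 = 1

P + Q = (3, 1)


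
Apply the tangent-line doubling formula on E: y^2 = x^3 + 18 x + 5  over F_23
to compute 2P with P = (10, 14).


Doubling: s = (3 x1^2 + a) / (2 y1)
s = (3*10^2 + 18) / (2*14) mod 23 = 13
x3 = s^2 - 2 x1 mod 23 = 13^2 - 2*10 = 11
y3 = s (x1 - x3) - y1 mod 23 = 13 * (10 - 11) - 14 = 19

2P = (11, 19)


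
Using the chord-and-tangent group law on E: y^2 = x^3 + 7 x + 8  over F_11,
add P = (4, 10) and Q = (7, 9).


P != Q, so use the chord formula.
s = (y2 - y1) / (x2 - x1) = (10) / (3) mod 11 = 7
x3 = s^2 - x1 - x2 mod 11 = 7^2 - 4 - 7 = 5
y3 = s (x1 - x3) - y1 mod 11 = 7 * (4 - 5) - 10 = 5

P + Q = (5, 5)


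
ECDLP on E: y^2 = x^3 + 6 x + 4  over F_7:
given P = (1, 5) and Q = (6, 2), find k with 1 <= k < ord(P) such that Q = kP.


Enumerate multiples of P until we hit Q = (6, 2):
  1P = (1, 5)
  2P = (0, 5)
  3P = (6, 2)
Match found at i = 3.

k = 3


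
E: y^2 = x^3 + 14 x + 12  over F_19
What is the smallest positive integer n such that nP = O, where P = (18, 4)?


Compute successive multiples of P until we hit O:
  1P = (18, 4)
  2P = (8, 3)
  3P = (16, 0)
  4P = (8, 16)
  5P = (18, 15)
  6P = O

ord(P) = 6


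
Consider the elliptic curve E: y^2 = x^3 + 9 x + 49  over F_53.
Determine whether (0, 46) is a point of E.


Check whether y^2 = x^3 + 9 x + 49 (mod 53) for (x, y) = (0, 46).
LHS: y^2 = 46^2 mod 53 = 49
RHS: x^3 + 9 x + 49 = 0^3 + 9*0 + 49 mod 53 = 49
LHS = RHS

Yes, on the curve


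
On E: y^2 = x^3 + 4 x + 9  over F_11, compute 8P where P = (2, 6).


k = 8 = 1000_2 (binary, LSB first: 0001)
Double-and-add from P = (2, 6):
  bit 0 = 0: acc unchanged = O
  bit 1 = 0: acc unchanged = O
  bit 2 = 0: acc unchanged = O
  bit 3 = 1: acc = O + (8, 5) = (8, 5)

8P = (8, 5)


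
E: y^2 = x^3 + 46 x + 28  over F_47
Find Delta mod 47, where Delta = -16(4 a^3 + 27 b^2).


4 a^3 + 27 b^2 = 4*46^3 + 27*28^2 = 389344 + 21168 = 410512
Delta = -16 * (410512) = -6568192
Delta mod 47 = 11

Delta = 11 (mod 47)


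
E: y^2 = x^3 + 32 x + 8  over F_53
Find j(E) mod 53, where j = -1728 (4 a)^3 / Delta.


Delta = -16(4 a^3 + 27 b^2) mod 53 = 23
-1728 * (4 a)^3 = -1728 * (4*32)^3 mod 53 = 1
j = 1 * 23^(-1) mod 53 = 30

j = 30 (mod 53)


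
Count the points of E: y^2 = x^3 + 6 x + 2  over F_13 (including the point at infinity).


For each x in F_13, count y with y^2 = x^3 + 6 x + 2 mod 13:
  x = 1: RHS = 9, y in [3, 10]  -> 2 point(s)
  x = 2: RHS = 9, y in [3, 10]  -> 2 point(s)
  x = 4: RHS = 12, y in [5, 8]  -> 2 point(s)
  x = 5: RHS = 1, y in [1, 12]  -> 2 point(s)
  x = 7: RHS = 10, y in [6, 7]  -> 2 point(s)
  x = 8: RHS = 3, y in [4, 9]  -> 2 point(s)
  x = 10: RHS = 9, y in [3, 10]  -> 2 point(s)
Affine points: 14. Add the point at infinity: total = 15.

#E(F_13) = 15


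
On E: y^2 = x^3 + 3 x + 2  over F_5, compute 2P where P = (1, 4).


k = 2 = 10_2 (binary, LSB first: 01)
Double-and-add from P = (1, 4):
  bit 0 = 0: acc unchanged = O
  bit 1 = 1: acc = O + (2, 4) = (2, 4)

2P = (2, 4)


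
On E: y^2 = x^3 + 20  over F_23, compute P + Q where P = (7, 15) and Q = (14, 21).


P != Q, so use the chord formula.
s = (y2 - y1) / (x2 - x1) = (6) / (7) mod 23 = 14
x3 = s^2 - x1 - x2 mod 23 = 14^2 - 7 - 14 = 14
y3 = s (x1 - x3) - y1 mod 23 = 14 * (7 - 14) - 15 = 2

P + Q = (14, 2)


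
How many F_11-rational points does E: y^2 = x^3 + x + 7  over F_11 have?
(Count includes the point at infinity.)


For each x in F_11, count y with y^2 = x^3 + 1 x + 7 mod 11:
  x = 1: RHS = 9, y in [3, 8]  -> 2 point(s)
  x = 3: RHS = 4, y in [2, 9]  -> 2 point(s)
  x = 4: RHS = 9, y in [3, 8]  -> 2 point(s)
  x = 5: RHS = 5, y in [4, 7]  -> 2 point(s)
  x = 6: RHS = 9, y in [3, 8]  -> 2 point(s)
  x = 7: RHS = 5, y in [4, 7]  -> 2 point(s)
  x = 10: RHS = 5, y in [4, 7]  -> 2 point(s)
Affine points: 14. Add the point at infinity: total = 15.

#E(F_11) = 15


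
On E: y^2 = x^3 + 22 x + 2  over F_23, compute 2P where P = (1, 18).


Doubling: s = (3 x1^2 + a) / (2 y1)
s = (3*1^2 + 22) / (2*18) mod 23 = 9
x3 = s^2 - 2 x1 mod 23 = 9^2 - 2*1 = 10
y3 = s (x1 - x3) - y1 mod 23 = 9 * (1 - 10) - 18 = 16

2P = (10, 16)


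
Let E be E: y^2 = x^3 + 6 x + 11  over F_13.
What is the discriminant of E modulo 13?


4 a^3 + 27 b^2 = 4*6^3 + 27*11^2 = 864 + 3267 = 4131
Delta = -16 * (4131) = -66096
Delta mod 13 = 9

Delta = 9 (mod 13)


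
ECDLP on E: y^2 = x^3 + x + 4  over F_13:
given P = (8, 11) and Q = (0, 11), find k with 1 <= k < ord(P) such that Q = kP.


Enumerate multiples of P until we hit Q = (0, 11):
  1P = (8, 11)
  2P = (7, 9)
  3P = (2, 1)
  4P = (0, 11)
Match found at i = 4.

k = 4


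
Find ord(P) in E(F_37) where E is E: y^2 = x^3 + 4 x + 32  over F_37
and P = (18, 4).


Compute successive multiples of P until we hit O:
  1P = (18, 4)
  2P = (11, 36)
  3P = (7, 25)
  4P = (8, 24)
  5P = (15, 27)
  6P = (34, 20)
  7P = (23, 28)
  8P = (22, 36)
  ... (continuing to 48P)
  48P = O

ord(P) = 48


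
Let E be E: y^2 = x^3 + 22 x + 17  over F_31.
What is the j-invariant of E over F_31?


Delta = -16(4 a^3 + 27 b^2) mod 31 = 21
-1728 * (4 a)^3 = -1728 * (4*22)^3 mod 31 = 23
j = 23 * 21^(-1) mod 31 = 7

j = 7 (mod 31)


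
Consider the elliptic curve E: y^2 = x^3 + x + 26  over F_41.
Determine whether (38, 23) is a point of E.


Check whether y^2 = x^3 + 1 x + 26 (mod 41) for (x, y) = (38, 23).
LHS: y^2 = 23^2 mod 41 = 37
RHS: x^3 + 1 x + 26 = 38^3 + 1*38 + 26 mod 41 = 37
LHS = RHS

Yes, on the curve


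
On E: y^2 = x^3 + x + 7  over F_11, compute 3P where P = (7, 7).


k = 3 = 11_2 (binary, LSB first: 11)
Double-and-add from P = (7, 7):
  bit 0 = 1: acc = O + (7, 7) = (7, 7)
  bit 1 = 1: acc = (7, 7) + (1, 3) = (1, 8)

3P = (1, 8)


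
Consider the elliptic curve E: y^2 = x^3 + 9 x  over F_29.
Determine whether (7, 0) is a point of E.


Check whether y^2 = x^3 + 9 x + 0 (mod 29) for (x, y) = (7, 0).
LHS: y^2 = 0^2 mod 29 = 0
RHS: x^3 + 9 x + 0 = 7^3 + 9*7 + 0 mod 29 = 0
LHS = RHS

Yes, on the curve


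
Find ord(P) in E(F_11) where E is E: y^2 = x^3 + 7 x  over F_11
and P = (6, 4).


Compute successive multiples of P until we hit O:
  1P = (6, 4)
  2P = (3, 2)
  3P = (0, 0)
  4P = (3, 9)
  5P = (6, 7)
  6P = O

ord(P) = 6


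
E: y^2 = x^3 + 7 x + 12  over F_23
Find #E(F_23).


For each x in F_23, count y with y^2 = x^3 + 7 x + 12 mod 23:
  x = 0: RHS = 12, y in [9, 14]  -> 2 point(s)
  x = 4: RHS = 12, y in [9, 14]  -> 2 point(s)
  x = 7: RHS = 13, y in [6, 17]  -> 2 point(s)
  x = 10: RHS = 1, y in [1, 22]  -> 2 point(s)
  x = 13: RHS = 0, y in [0]  -> 1 point(s)
  x = 14: RHS = 2, y in [5, 18]  -> 2 point(s)
  x = 18: RHS = 13, y in [6, 17]  -> 2 point(s)
  x = 19: RHS = 12, y in [9, 14]  -> 2 point(s)
  x = 21: RHS = 13, y in [6, 17]  -> 2 point(s)
  x = 22: RHS = 4, y in [2, 21]  -> 2 point(s)
Affine points: 19. Add the point at infinity: total = 20.

#E(F_23) = 20


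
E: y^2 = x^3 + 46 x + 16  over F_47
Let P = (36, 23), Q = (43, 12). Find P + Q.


P != Q, so use the chord formula.
s = (y2 - y1) / (x2 - x1) = (36) / (7) mod 47 = 32
x3 = s^2 - x1 - x2 mod 47 = 32^2 - 36 - 43 = 5
y3 = s (x1 - x3) - y1 mod 47 = 32 * (36 - 5) - 23 = 29

P + Q = (5, 29)


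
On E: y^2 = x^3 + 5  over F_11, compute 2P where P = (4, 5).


Doubling: s = (3 x1^2 + a) / (2 y1)
s = (3*4^2 + 0) / (2*5) mod 11 = 7
x3 = s^2 - 2 x1 mod 11 = 7^2 - 2*4 = 8
y3 = s (x1 - x3) - y1 mod 11 = 7 * (4 - 8) - 5 = 0

2P = (8, 0)


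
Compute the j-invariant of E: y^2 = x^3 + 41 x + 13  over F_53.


Delta = -16(4 a^3 + 27 b^2) mod 53 = 7
-1728 * (4 a)^3 = -1728 * (4*41)^3 mod 53 = 28
j = 28 * 7^(-1) mod 53 = 4

j = 4 (mod 53)


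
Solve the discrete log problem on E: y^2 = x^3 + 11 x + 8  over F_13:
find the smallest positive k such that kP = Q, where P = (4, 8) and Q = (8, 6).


Enumerate multiples of P until we hit Q = (8, 6):
  1P = (4, 8)
  2P = (9, 2)
  3P = (3, 9)
  4P = (7, 8)
  5P = (2, 5)
  6P = (6, 2)
  7P = (12, 3)
  8P = (11, 11)
  9P = (8, 7)
  10P = (10, 0)
  11P = (8, 6)
Match found at i = 11.

k = 11


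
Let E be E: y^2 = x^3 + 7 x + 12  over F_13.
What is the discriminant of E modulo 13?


4 a^3 + 27 b^2 = 4*7^3 + 27*12^2 = 1372 + 3888 = 5260
Delta = -16 * (5260) = -84160
Delta mod 13 = 2

Delta = 2 (mod 13)


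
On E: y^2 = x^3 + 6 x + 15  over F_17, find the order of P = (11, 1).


Compute successive multiples of P until we hit O:
  1P = (11, 1)
  2P = (14, 15)
  3P = (10, 15)
  4P = (5, 0)
  5P = (10, 2)
  6P = (14, 2)
  7P = (11, 16)
  8P = O

ord(P) = 8


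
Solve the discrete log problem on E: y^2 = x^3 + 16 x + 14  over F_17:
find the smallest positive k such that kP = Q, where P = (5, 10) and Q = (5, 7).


Enumerate multiples of P until we hit Q = (5, 7):
  1P = (5, 10)
  2P = (11, 12)
  3P = (3, 2)
  4P = (8, 12)
  5P = (12, 8)
  6P = (15, 5)
  7P = (10, 1)
  8P = (10, 16)
  9P = (15, 12)
  10P = (12, 9)
  11P = (8, 5)
  12P = (3, 15)
  13P = (11, 5)
  14P = (5, 7)
Match found at i = 14.

k = 14


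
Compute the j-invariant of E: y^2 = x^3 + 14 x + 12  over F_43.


Delta = -16(4 a^3 + 27 b^2) mod 43 = 9
-1728 * (4 a)^3 = -1728 * (4*14)^3 mod 43 = 11
j = 11 * 9^(-1) mod 43 = 6

j = 6 (mod 43)


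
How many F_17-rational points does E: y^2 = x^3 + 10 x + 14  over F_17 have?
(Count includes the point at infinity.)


For each x in F_17, count y with y^2 = x^3 + 10 x + 14 mod 17:
  x = 1: RHS = 8, y in [5, 12]  -> 2 point(s)
  x = 2: RHS = 8, y in [5, 12]  -> 2 point(s)
  x = 4: RHS = 16, y in [4, 13]  -> 2 point(s)
  x = 5: RHS = 2, y in [6, 11]  -> 2 point(s)
  x = 6: RHS = 1, y in [1, 16]  -> 2 point(s)
  x = 7: RHS = 2, y in [6, 11]  -> 2 point(s)
  x = 9: RHS = 0, y in [0]  -> 1 point(s)
  x = 10: RHS = 9, y in [3, 14]  -> 2 point(s)
  x = 12: RHS = 9, y in [3, 14]  -> 2 point(s)
  x = 14: RHS = 8, y in [5, 12]  -> 2 point(s)
Affine points: 19. Add the point at infinity: total = 20.

#E(F_17) = 20


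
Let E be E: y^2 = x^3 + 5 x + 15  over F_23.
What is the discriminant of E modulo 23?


4 a^3 + 27 b^2 = 4*5^3 + 27*15^2 = 500 + 6075 = 6575
Delta = -16 * (6575) = -105200
Delta mod 23 = 2

Delta = 2 (mod 23)


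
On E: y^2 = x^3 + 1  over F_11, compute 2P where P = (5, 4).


Doubling: s = (3 x1^2 + a) / (2 y1)
s = (3*5^2 + 0) / (2*4) mod 11 = 8
x3 = s^2 - 2 x1 mod 11 = 8^2 - 2*5 = 10
y3 = s (x1 - x3) - y1 mod 11 = 8 * (5 - 10) - 4 = 0

2P = (10, 0)


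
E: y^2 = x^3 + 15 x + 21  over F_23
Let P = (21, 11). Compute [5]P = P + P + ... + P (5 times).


k = 5 = 101_2 (binary, LSB first: 101)
Double-and-add from P = (21, 11):
  bit 0 = 1: acc = O + (21, 11) = (21, 11)
  bit 1 = 0: acc unchanged = (21, 11)
  bit 2 = 1: acc = (21, 11) + (19, 9) = (7, 3)

5P = (7, 3)


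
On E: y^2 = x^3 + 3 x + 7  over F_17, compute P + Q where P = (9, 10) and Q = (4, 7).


P != Q, so use the chord formula.
s = (y2 - y1) / (x2 - x1) = (14) / (12) mod 17 = 4
x3 = s^2 - x1 - x2 mod 17 = 4^2 - 9 - 4 = 3
y3 = s (x1 - x3) - y1 mod 17 = 4 * (9 - 3) - 10 = 14

P + Q = (3, 14)


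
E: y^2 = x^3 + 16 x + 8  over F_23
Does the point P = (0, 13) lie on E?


Check whether y^2 = x^3 + 16 x + 8 (mod 23) for (x, y) = (0, 13).
LHS: y^2 = 13^2 mod 23 = 8
RHS: x^3 + 16 x + 8 = 0^3 + 16*0 + 8 mod 23 = 8
LHS = RHS

Yes, on the curve


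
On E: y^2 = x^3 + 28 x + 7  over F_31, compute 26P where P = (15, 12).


k = 26 = 11010_2 (binary, LSB first: 01011)
Double-and-add from P = (15, 12):
  bit 0 = 0: acc unchanged = O
  bit 1 = 1: acc = O + (10, 4) = (10, 4)
  bit 2 = 0: acc unchanged = (10, 4)
  bit 3 = 1: acc = (10, 4) + (4, 11) = (2, 28)
  bit 4 = 1: acc = (2, 28) + (17, 23) = (19, 19)

26P = (19, 19)


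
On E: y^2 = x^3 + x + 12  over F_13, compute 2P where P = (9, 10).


Doubling: s = (3 x1^2 + a) / (2 y1)
s = (3*9^2 + 1) / (2*10) mod 13 = 7
x3 = s^2 - 2 x1 mod 13 = 7^2 - 2*9 = 5
y3 = s (x1 - x3) - y1 mod 13 = 7 * (9 - 5) - 10 = 5

2P = (5, 5)


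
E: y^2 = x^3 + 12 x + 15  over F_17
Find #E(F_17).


For each x in F_17, count y with y^2 = x^3 + 12 x + 15 mod 17:
  x = 0: RHS = 15, y in [7, 10]  -> 2 point(s)
  x = 2: RHS = 13, y in [8, 9]  -> 2 point(s)
  x = 4: RHS = 8, y in [5, 12]  -> 2 point(s)
  x = 5: RHS = 13, y in [8, 9]  -> 2 point(s)
  x = 7: RHS = 0, y in [0]  -> 1 point(s)
  x = 9: RHS = 2, y in [6, 11]  -> 2 point(s)
  x = 10: RHS = 13, y in [8, 9]  -> 2 point(s)
  x = 11: RHS = 16, y in [4, 13]  -> 2 point(s)
  x = 12: RHS = 0, y in [0]  -> 1 point(s)
  x = 15: RHS = 0, y in [0]  -> 1 point(s)
  x = 16: RHS = 2, y in [6, 11]  -> 2 point(s)
Affine points: 19. Add the point at infinity: total = 20.

#E(F_17) = 20


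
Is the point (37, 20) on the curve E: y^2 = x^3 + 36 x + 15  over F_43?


Check whether y^2 = x^3 + 36 x + 15 (mod 43) for (x, y) = (37, 20).
LHS: y^2 = 20^2 mod 43 = 13
RHS: x^3 + 36 x + 15 = 37^3 + 36*37 + 15 mod 43 = 13
LHS = RHS

Yes, on the curve


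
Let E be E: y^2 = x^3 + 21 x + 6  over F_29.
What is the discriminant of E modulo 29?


4 a^3 + 27 b^2 = 4*21^3 + 27*6^2 = 37044 + 972 = 38016
Delta = -16 * (38016) = -608256
Delta mod 29 = 19

Delta = 19 (mod 29)


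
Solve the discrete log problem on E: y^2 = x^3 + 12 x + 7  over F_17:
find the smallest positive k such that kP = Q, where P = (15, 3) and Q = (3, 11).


Enumerate multiples of P until we hit Q = (3, 11):
  1P = (15, 3)
  2P = (3, 11)
Match found at i = 2.

k = 2


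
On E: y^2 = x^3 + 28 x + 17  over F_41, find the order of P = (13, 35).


Compute successive multiples of P until we hit O:
  1P = (13, 35)
  2P = (23, 35)
  3P = (5, 6)
  4P = (15, 9)
  5P = (18, 30)
  6P = (11, 4)
  7P = (1, 28)
  8P = (2, 9)
  ... (continuing to 47P)
  47P = O

ord(P) = 47
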